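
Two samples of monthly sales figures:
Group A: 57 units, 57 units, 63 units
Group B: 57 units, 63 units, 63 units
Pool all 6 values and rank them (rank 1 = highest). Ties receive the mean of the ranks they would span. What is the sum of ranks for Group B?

9

Sorted (descending): 63, 63, 63, 57, 57, 57
The 3 values of 63 occupy positions 1–3 → average rank 2.
The 3 values of 57 occupy positions 4–6 → average rank 5.
Group B values → pooled ranks: 57→5, 63→2, 63→2
Rank sum = 5 + 2 + 2 = 9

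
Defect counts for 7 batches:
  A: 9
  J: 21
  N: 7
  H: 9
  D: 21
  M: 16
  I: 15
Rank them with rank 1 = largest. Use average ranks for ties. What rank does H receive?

5.5

Sorted (descending): 21, 21, 16, 15, 9, 9, 7
The 2 values of 21 occupy positions 1–2 → average rank (1+2)/2 = 1.5.
The 2 values of 9 occupy positions 5–6 → average rank (5+6)/2 = 5.5.
H has value 9 → rank 5.5.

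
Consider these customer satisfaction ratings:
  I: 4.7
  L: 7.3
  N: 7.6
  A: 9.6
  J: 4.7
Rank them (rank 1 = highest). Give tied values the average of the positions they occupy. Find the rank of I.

4.5

Sorted (descending): 9.6, 7.6, 7.3, 4.7, 4.7
The 2 values of 4.7 occupy positions 4–5 → average rank (4+5)/2 = 4.5.
I has value 4.7 → rank 4.5.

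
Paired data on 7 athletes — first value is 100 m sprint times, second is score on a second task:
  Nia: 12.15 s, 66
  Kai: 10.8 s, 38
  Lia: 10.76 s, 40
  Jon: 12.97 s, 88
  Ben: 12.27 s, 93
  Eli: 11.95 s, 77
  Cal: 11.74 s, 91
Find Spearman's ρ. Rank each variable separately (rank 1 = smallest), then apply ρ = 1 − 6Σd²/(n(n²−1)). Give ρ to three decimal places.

0.643

Ranks of variable 1: 5, 2, 1, 7, 6, 4, 3
Ranks of variable 2: 3, 1, 2, 5, 7, 4, 6
d = r₁ − r₂: 2, 1, -1, 2, -1, 0, -3
d²: 4, 1, 1, 4, 1, 0, 9; Σd² = 20
ρ = 1 − 6·20/(7·48) = 1 − 120/336 = 0.643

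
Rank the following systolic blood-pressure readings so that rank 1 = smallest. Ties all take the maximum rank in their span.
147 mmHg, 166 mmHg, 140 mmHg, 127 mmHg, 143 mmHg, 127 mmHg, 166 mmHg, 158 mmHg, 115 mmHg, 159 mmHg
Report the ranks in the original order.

Sorted (ascending): 115, 127, 127, 140, 143, 147, 158, 159, 166, 166
The 2 values of 127 occupy positions 2–3 → each gets rank 3.
The 2 values of 166 occupy positions 9–10 → each gets rank 10.

6, 10, 4, 3, 5, 3, 10, 7, 1, 8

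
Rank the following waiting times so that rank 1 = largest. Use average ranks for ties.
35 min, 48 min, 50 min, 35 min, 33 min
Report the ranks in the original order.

3.5, 2, 1, 3.5, 5

Sorted (descending): 50, 48, 35, 35, 33
The 2 values of 35 occupy positions 3–4 → average rank (3+4)/2 = 3.5.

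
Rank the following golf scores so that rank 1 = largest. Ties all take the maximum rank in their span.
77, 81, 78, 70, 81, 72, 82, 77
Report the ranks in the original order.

Sorted (descending): 82, 81, 81, 78, 77, 77, 72, 70
The 2 values of 81 occupy positions 2–3 → each gets rank 3.
The 2 values of 77 occupy positions 5–6 → each gets rank 6.

6, 3, 4, 8, 3, 7, 1, 6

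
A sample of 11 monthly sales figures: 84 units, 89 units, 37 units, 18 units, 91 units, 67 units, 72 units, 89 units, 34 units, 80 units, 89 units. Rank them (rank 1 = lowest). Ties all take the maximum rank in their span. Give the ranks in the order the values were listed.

7, 10, 3, 1, 11, 4, 5, 10, 2, 6, 10

Sorted (ascending): 18, 34, 37, 67, 72, 80, 84, 89, 89, 89, 91
The 3 values of 89 occupy positions 8–10 → each gets rank 10.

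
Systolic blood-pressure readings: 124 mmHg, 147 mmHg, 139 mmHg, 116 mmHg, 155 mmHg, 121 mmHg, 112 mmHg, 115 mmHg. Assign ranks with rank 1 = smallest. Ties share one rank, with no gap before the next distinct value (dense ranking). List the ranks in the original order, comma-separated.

Sorted (ascending): 112, 115, 116, 121, 124, 139, 147, 155
No ties — each value takes its position as its rank.

5, 7, 6, 3, 8, 4, 1, 2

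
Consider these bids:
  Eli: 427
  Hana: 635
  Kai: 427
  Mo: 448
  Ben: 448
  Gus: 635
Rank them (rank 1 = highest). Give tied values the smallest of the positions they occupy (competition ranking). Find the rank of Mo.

Sorted (descending): 635, 635, 448, 448, 427, 427
The 2 values of 635 occupy positions 1–2 → each gets rank 1.
The 2 values of 448 occupy positions 3–4 → each gets rank 3.
The 2 values of 427 occupy positions 5–6 → each gets rank 5.
Mo has value 448 → rank 3.

3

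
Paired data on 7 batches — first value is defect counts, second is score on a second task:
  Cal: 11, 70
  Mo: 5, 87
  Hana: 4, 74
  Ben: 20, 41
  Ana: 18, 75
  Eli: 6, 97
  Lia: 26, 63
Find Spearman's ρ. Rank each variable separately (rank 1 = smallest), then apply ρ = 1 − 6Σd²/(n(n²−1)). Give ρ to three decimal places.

-0.643

Ranks of variable 1: 4, 2, 1, 6, 5, 3, 7
Ranks of variable 2: 3, 6, 4, 1, 5, 7, 2
d = r₁ − r₂: 1, -4, -3, 5, 0, -4, 5
d²: 1, 16, 9, 25, 0, 16, 25; Σd² = 92
ρ = 1 − 6·92/(7·48) = 1 − 552/336 = -0.643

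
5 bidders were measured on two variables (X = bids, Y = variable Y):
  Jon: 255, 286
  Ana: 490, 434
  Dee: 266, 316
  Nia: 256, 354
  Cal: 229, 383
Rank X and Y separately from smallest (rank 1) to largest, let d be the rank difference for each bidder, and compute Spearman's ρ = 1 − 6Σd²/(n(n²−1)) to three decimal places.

Ranks of variable 1: 2, 5, 4, 3, 1
Ranks of variable 2: 1, 5, 2, 3, 4
d = r₁ − r₂: 1, 0, 2, 0, -3
d²: 1, 0, 4, 0, 9; Σd² = 14
ρ = 1 − 6·14/(5·24) = 1 − 84/120 = 0.300

0.300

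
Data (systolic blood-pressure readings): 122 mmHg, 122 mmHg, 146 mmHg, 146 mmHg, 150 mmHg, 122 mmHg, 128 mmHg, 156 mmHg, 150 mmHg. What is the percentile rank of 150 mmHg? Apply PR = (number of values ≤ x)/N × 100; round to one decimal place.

88.9

N = 9.
Strictly below 150: 6. Equal to 150: 2.
PR = 8/9 × 100 = 88.9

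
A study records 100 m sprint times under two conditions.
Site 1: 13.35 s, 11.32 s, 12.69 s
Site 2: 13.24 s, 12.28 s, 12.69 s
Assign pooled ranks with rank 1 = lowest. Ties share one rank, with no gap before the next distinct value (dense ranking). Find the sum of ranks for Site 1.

Sorted (ascending): 11.32, 12.28, 12.69, 12.69, 13.24, 13.35
The 2 values of 12.69 share dense rank 3.
Remaining distinct values take the next consecutive integers.
Site 1 values → pooled ranks: 13.35→5, 11.32→1, 12.69→3
Rank sum = 5 + 1 + 3 = 9

9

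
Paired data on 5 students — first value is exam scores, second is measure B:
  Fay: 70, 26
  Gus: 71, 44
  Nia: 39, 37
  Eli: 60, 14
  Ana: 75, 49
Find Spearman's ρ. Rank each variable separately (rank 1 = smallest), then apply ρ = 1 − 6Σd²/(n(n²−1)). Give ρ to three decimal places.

Ranks of variable 1: 3, 4, 1, 2, 5
Ranks of variable 2: 2, 4, 3, 1, 5
d = r₁ − r₂: 1, 0, -2, 1, 0
d²: 1, 0, 4, 1, 0; Σd² = 6
ρ = 1 − 6·6/(5·24) = 1 − 36/120 = 0.700

0.700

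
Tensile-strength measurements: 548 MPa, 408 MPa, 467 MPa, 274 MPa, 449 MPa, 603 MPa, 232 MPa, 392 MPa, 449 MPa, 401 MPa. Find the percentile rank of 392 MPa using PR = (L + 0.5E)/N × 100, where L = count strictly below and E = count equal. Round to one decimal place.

N = 10.
Strictly below 392: 2. Equal to 392: 1.
PR = (2 + 0.5·1)/10 × 100 = 25.0

25.0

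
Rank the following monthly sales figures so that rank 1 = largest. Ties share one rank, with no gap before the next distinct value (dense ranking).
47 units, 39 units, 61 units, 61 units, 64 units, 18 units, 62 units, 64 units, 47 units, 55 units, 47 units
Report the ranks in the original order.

Sorted (descending): 64, 64, 62, 61, 61, 55, 47, 47, 47, 39, 18
The 2 values of 64 share dense rank 1.
The 2 values of 61 share dense rank 3.
The 3 values of 47 share dense rank 5.
Remaining distinct values take the next consecutive integers.

5, 6, 3, 3, 1, 7, 2, 1, 5, 4, 5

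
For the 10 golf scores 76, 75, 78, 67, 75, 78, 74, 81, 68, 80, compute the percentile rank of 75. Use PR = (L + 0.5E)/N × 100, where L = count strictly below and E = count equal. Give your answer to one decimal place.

N = 10.
Strictly below 75: 3. Equal to 75: 2.
PR = (3 + 0.5·2)/10 × 100 = 40.0

40.0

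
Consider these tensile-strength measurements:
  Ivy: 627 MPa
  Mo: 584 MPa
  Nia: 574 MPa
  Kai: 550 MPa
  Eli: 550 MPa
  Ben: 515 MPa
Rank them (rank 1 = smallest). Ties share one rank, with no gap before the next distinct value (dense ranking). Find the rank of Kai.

2

Sorted (ascending): 515, 550, 550, 574, 584, 627
The 2 values of 550 share dense rank 2.
Remaining distinct values take the next consecutive integers.
Kai has value 550 MPa → rank 2.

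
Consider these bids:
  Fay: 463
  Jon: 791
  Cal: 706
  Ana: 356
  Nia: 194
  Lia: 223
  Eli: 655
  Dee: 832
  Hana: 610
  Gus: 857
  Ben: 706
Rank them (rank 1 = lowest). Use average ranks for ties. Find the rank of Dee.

10

Sorted (ascending): 194, 223, 356, 463, 610, 655, 706, 706, 791, 832, 857
The 2 values of 706 occupy positions 7–8 → average rank (7+8)/2 = 7.5.
Dee has value 832 → rank 10.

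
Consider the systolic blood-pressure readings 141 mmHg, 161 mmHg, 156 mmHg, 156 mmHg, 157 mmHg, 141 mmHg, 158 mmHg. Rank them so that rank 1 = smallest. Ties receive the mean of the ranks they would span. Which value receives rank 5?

Sorted (ascending): 141, 141, 156, 156, 157, 158, 161
The 2 values of 141 occupy positions 1–2 → average rank (1+2)/2 = 1.5.
The 2 values of 156 occupy positions 3–4 → average rank (3+4)/2 = 3.5.
Rank 5 → value 157.

157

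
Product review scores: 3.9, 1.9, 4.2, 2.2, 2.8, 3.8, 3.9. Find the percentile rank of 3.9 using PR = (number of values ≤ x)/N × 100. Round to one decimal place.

N = 7.
Strictly below 3.9: 4. Equal to 3.9: 2.
PR = 6/7 × 100 = 85.7

85.7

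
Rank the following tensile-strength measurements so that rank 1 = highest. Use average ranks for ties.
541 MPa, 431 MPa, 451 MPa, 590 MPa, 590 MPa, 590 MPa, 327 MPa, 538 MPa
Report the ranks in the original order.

4, 7, 6, 2, 2, 2, 8, 5

Sorted (descending): 590, 590, 590, 541, 538, 451, 431, 327
The 3 values of 590 occupy positions 1–3 → average rank 2.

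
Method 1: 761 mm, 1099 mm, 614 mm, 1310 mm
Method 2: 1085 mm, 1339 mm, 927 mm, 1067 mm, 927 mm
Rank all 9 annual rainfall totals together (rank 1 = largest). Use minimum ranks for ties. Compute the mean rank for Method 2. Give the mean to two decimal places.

4.40

Sorted (descending): 1339, 1310, 1099, 1085, 1067, 927, 927, 761, 614
The 2 values of 927 occupy positions 6–7 → each gets rank 6.
Method 2 values → pooled ranks: 1085→4, 1339→1, 927→6, 1067→5, 927→6
Mean rank = (4 + 1 + 6 + 5 + 6) / 5 = 4.40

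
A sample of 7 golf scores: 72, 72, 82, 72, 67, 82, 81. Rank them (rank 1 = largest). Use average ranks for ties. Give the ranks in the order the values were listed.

5, 5, 1.5, 5, 7, 1.5, 3

Sorted (descending): 82, 82, 81, 72, 72, 72, 67
The 2 values of 82 occupy positions 1–2 → average rank (1+2)/2 = 1.5.
The 3 values of 72 occupy positions 4–6 → average rank 5.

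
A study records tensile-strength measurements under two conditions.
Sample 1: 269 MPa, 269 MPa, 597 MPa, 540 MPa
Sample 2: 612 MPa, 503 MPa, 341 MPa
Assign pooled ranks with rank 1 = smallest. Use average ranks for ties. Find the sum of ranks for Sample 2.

14

Sorted (ascending): 269, 269, 341, 503, 540, 597, 612
The 2 values of 269 occupy positions 1–2 → average rank (1+2)/2 = 1.5.
Sample 2 values → pooled ranks: 612→7, 503→4, 341→3
Rank sum = 7 + 4 + 3 = 14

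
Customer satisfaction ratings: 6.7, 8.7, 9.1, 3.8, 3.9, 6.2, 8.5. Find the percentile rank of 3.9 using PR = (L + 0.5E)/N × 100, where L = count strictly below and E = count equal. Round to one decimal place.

21.4

N = 7.
Strictly below 3.9: 1. Equal to 3.9: 1.
PR = (1 + 0.5·1)/7 × 100 = 21.4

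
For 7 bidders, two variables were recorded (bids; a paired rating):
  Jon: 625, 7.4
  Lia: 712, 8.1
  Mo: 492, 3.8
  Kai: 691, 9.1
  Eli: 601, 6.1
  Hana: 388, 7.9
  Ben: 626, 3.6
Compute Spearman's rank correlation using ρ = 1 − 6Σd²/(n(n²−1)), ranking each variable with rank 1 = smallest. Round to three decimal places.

Ranks of variable 1: 4, 7, 2, 6, 3, 1, 5
Ranks of variable 2: 4, 6, 2, 7, 3, 5, 1
d = r₁ − r₂: 0, 1, 0, -1, 0, -4, 4
d²: 0, 1, 0, 1, 0, 16, 16; Σd² = 34
ρ = 1 − 6·34/(7·48) = 1 − 204/336 = 0.393

0.393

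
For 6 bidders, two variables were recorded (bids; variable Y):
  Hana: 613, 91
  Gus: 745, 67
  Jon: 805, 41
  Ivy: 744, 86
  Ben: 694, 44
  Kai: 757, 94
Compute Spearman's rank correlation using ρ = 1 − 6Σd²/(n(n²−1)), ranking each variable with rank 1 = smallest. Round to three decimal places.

-0.257

Ranks of variable 1: 1, 4, 6, 3, 2, 5
Ranks of variable 2: 5, 3, 1, 4, 2, 6
d = r₁ − r₂: -4, 1, 5, -1, 0, -1
d²: 16, 1, 25, 1, 0, 1; Σd² = 44
ρ = 1 − 6·44/(6·35) = 1 − 264/210 = -0.257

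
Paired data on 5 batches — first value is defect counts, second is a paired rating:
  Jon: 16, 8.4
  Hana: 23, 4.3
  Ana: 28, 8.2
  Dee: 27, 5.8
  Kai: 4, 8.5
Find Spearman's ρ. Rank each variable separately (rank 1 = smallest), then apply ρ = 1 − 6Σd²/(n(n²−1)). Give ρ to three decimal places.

Ranks of variable 1: 2, 3, 5, 4, 1
Ranks of variable 2: 4, 1, 3, 2, 5
d = r₁ − r₂: -2, 2, 2, 2, -4
d²: 4, 4, 4, 4, 16; Σd² = 32
ρ = 1 − 6·32/(5·24) = 1 − 192/120 = -0.600

-0.600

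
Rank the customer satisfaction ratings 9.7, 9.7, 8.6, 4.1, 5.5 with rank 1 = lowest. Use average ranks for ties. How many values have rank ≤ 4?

3

Sorted (ascending): 4.1, 5.5, 8.6, 9.7, 9.7
The 2 values of 9.7 occupy positions 4–5 → average rank (4+5)/2 = 4.5.
Ranks ≤ 4: {1, 2, 3} → 3 values.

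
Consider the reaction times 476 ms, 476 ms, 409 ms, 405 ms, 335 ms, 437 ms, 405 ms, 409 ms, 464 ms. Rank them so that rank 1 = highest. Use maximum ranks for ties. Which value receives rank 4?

437

Sorted (descending): 476, 476, 464, 437, 409, 409, 405, 405, 335
The 2 values of 476 occupy positions 1–2 → each gets rank 2.
The 2 values of 409 occupy positions 5–6 → each gets rank 6.
The 2 values of 405 occupy positions 7–8 → each gets rank 8.
Rank 4 → value 437.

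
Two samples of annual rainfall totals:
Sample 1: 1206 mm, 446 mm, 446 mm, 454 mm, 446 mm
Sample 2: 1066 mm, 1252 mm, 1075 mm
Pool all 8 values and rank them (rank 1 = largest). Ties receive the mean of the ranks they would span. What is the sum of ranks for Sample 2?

Sorted (descending): 1252, 1206, 1075, 1066, 454, 446, 446, 446
The 3 values of 446 occupy positions 6–8 → average rank 7.
Sample 2 values → pooled ranks: 1066→4, 1252→1, 1075→3
Rank sum = 4 + 1 + 3 = 8

8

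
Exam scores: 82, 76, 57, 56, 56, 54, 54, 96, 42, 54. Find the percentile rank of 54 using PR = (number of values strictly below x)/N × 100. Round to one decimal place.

10.0

N = 10.
Strictly below 54: 1. Equal to 54: 3.
PR = 1/10 × 100 = 10.0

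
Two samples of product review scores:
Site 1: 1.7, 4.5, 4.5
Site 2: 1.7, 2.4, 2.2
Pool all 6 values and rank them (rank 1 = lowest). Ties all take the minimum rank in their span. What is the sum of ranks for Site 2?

Sorted (ascending): 1.7, 1.7, 2.2, 2.4, 4.5, 4.5
The 2 values of 1.7 occupy positions 1–2 → each gets rank 1.
The 2 values of 4.5 occupy positions 5–6 → each gets rank 5.
Site 2 values → pooled ranks: 1.7→1, 2.4→4, 2.2→3
Rank sum = 1 + 4 + 3 = 8

8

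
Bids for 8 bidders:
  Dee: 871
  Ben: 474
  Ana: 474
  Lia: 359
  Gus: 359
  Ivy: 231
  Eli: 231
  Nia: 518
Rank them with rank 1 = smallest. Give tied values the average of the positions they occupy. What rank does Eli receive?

1.5

Sorted (ascending): 231, 231, 359, 359, 474, 474, 518, 871
The 2 values of 231 occupy positions 1–2 → average rank (1+2)/2 = 1.5.
The 2 values of 359 occupy positions 3–4 → average rank (3+4)/2 = 3.5.
The 2 values of 474 occupy positions 5–6 → average rank (5+6)/2 = 5.5.
Eli has value 231 → rank 1.5.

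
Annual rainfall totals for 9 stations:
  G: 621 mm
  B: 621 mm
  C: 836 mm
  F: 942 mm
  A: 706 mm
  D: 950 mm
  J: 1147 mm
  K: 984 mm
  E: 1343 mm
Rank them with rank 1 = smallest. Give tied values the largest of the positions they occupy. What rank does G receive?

2

Sorted (ascending): 621, 621, 706, 836, 942, 950, 984, 1147, 1343
The 2 values of 621 occupy positions 1–2 → each gets rank 2.
G has value 621 mm → rank 2.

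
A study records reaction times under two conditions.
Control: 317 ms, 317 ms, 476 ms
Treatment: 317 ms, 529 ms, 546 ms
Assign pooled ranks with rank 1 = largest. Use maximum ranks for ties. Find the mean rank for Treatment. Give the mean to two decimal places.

Sorted (descending): 546, 529, 476, 317, 317, 317
The 3 values of 317 occupy positions 4–6 → each gets rank 6.
Treatment values → pooled ranks: 317→6, 529→2, 546→1
Mean rank = (6 + 2 + 1) / 3 = 3.00

3.00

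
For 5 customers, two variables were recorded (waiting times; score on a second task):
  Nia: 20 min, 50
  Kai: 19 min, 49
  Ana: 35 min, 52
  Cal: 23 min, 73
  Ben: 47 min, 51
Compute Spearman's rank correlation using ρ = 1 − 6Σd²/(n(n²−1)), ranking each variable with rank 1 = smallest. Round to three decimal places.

Ranks of variable 1: 2, 1, 4, 3, 5
Ranks of variable 2: 2, 1, 4, 5, 3
d = r₁ − r₂: 0, 0, 0, -2, 2
d²: 0, 0, 0, 4, 4; Σd² = 8
ρ = 1 − 6·8/(5·24) = 1 − 48/120 = 0.600

0.600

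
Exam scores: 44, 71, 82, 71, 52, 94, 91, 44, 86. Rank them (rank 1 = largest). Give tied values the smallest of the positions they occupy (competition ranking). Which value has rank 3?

Sorted (descending): 94, 91, 86, 82, 71, 71, 52, 44, 44
The 2 values of 71 occupy positions 5–6 → each gets rank 5.
The 2 values of 44 occupy positions 8–9 → each gets rank 8.
Rank 3 → value 86.

86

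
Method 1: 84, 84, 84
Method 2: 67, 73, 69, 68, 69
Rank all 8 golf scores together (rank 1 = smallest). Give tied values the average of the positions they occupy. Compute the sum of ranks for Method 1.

21

Sorted (ascending): 67, 68, 69, 69, 73, 84, 84, 84
The 2 values of 69 occupy positions 3–4 → average rank (3+4)/2 = 3.5.
The 3 values of 84 occupy positions 6–8 → average rank 7.
Method 1 values → pooled ranks: 84→7, 84→7, 84→7
Rank sum = 7 + 7 + 7 = 21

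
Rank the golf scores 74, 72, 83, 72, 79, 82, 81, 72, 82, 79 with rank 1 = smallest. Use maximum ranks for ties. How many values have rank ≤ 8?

Sorted (ascending): 72, 72, 72, 74, 79, 79, 81, 82, 82, 83
The 3 values of 72 occupy positions 1–3 → each gets rank 3.
The 2 values of 79 occupy positions 5–6 → each gets rank 6.
The 2 values of 82 occupy positions 8–9 → each gets rank 9.
Ranks ≤ 8: {3, 3, 3, 4, 6, 6, 7} → 7 values.

7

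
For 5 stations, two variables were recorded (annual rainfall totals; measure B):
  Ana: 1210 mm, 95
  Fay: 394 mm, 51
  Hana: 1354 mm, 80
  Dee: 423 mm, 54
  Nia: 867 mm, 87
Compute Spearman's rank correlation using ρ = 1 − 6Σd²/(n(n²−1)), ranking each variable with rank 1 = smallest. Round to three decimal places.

Ranks of variable 1: 4, 1, 5, 2, 3
Ranks of variable 2: 5, 1, 3, 2, 4
d = r₁ − r₂: -1, 0, 2, 0, -1
d²: 1, 0, 4, 0, 1; Σd² = 6
ρ = 1 − 6·6/(5·24) = 1 − 36/120 = 0.700

0.700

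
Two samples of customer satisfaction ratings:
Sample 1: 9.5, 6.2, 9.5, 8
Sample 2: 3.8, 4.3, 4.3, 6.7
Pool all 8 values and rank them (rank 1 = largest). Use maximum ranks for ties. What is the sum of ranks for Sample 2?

26

Sorted (descending): 9.5, 9.5, 8, 6.7, 6.2, 4.3, 4.3, 3.8
The 2 values of 9.5 occupy positions 1–2 → each gets rank 2.
The 2 values of 4.3 occupy positions 6–7 → each gets rank 7.
Sample 2 values → pooled ranks: 3.8→8, 4.3→7, 4.3→7, 6.7→4
Rank sum = 8 + 7 + 7 + 4 = 26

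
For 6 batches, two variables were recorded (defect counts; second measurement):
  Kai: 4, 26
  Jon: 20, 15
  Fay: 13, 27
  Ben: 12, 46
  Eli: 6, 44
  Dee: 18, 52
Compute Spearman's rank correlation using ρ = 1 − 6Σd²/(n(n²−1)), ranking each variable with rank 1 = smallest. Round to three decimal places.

-0.029

Ranks of variable 1: 1, 6, 4, 3, 2, 5
Ranks of variable 2: 2, 1, 3, 5, 4, 6
d = r₁ − r₂: -1, 5, 1, -2, -2, -1
d²: 1, 25, 1, 4, 4, 1; Σd² = 36
ρ = 1 − 6·36/(6·35) = 1 − 216/210 = -0.029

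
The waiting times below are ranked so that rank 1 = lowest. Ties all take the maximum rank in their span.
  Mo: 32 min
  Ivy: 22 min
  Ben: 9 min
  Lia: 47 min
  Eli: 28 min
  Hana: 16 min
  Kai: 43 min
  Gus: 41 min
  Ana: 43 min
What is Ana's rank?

8

Sorted (ascending): 9, 16, 22, 28, 32, 41, 43, 43, 47
The 2 values of 43 occupy positions 7–8 → each gets rank 8.
Ana has value 43 min → rank 8.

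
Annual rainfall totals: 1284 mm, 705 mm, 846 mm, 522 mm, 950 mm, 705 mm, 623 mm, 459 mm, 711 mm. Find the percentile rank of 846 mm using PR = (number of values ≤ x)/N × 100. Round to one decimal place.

77.8

N = 9.
Strictly below 846: 6. Equal to 846: 1.
PR = 7/9 × 100 = 77.8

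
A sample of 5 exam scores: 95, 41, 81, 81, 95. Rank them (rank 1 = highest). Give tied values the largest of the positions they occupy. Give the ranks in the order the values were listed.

Sorted (descending): 95, 95, 81, 81, 41
The 2 values of 95 occupy positions 1–2 → each gets rank 2.
The 2 values of 81 occupy positions 3–4 → each gets rank 4.

2, 5, 4, 4, 2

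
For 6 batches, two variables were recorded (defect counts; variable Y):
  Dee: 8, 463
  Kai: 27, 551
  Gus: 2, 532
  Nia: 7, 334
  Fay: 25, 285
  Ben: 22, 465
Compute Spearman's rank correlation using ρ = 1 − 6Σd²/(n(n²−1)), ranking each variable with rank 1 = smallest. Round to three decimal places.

0.086

Ranks of variable 1: 3, 6, 1, 2, 5, 4
Ranks of variable 2: 3, 6, 5, 2, 1, 4
d = r₁ − r₂: 0, 0, -4, 0, 4, 0
d²: 0, 0, 16, 0, 16, 0; Σd² = 32
ρ = 1 − 6·32/(6·35) = 1 − 192/210 = 0.086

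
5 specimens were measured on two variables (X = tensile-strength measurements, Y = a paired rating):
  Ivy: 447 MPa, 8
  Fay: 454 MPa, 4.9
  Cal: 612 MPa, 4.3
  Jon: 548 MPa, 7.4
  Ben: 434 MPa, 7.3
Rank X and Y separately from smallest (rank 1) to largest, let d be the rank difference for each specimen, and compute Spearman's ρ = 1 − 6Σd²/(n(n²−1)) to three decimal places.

-0.500

Ranks of variable 1: 2, 3, 5, 4, 1
Ranks of variable 2: 5, 2, 1, 4, 3
d = r₁ − r₂: -3, 1, 4, 0, -2
d²: 9, 1, 16, 0, 4; Σd² = 30
ρ = 1 − 6·30/(5·24) = 1 − 180/120 = -0.500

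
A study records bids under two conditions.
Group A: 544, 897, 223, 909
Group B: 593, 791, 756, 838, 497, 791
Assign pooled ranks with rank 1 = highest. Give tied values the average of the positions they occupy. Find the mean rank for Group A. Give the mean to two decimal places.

Sorted (descending): 909, 897, 838, 791, 791, 756, 593, 544, 497, 223
The 2 values of 791 occupy positions 4–5 → average rank (4+5)/2 = 4.5.
Group A values → pooled ranks: 544→8, 897→2, 223→10, 909→1
Mean rank = (8 + 2 + 10 + 1) / 4 = 5.25

5.25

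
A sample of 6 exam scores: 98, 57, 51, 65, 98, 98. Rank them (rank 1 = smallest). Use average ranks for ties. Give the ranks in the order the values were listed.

Sorted (ascending): 51, 57, 65, 98, 98, 98
The 3 values of 98 occupy positions 4–6 → average rank 5.

5, 2, 1, 3, 5, 5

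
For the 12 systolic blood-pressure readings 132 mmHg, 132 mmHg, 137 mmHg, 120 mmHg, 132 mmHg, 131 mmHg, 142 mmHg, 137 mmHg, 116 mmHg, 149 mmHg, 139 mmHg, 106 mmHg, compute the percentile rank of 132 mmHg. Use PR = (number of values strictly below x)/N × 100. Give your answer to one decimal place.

33.3

N = 12.
Strictly below 132: 4. Equal to 132: 3.
PR = 4/12 × 100 = 33.3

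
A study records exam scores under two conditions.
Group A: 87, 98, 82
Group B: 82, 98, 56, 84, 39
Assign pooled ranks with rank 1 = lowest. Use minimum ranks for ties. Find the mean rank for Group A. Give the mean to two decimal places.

5.33

Sorted (ascending): 39, 56, 82, 82, 84, 87, 98, 98
The 2 values of 82 occupy positions 3–4 → each gets rank 3.
The 2 values of 98 occupy positions 7–8 → each gets rank 7.
Group A values → pooled ranks: 87→6, 98→7, 82→3
Mean rank = (6 + 7 + 3) / 3 = 5.33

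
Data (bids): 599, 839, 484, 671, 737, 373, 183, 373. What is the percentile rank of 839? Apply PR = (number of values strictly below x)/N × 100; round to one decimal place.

N = 8.
Strictly below 839: 7. Equal to 839: 1.
PR = 7/8 × 100 = 87.5

87.5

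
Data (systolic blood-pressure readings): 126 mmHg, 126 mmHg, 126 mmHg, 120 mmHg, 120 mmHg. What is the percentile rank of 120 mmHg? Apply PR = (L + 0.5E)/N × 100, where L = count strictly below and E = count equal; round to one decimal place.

20.0

N = 5.
Strictly below 120: 0. Equal to 120: 2.
PR = (0 + 0.5·2)/5 × 100 = 20.0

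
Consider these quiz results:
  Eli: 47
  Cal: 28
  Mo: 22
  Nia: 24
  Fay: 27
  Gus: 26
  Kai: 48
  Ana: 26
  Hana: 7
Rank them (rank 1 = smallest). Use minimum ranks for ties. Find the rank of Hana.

Sorted (ascending): 7, 22, 24, 26, 26, 27, 28, 47, 48
The 2 values of 26 occupy positions 4–5 → each gets rank 4.
Hana has value 7 → rank 1.

1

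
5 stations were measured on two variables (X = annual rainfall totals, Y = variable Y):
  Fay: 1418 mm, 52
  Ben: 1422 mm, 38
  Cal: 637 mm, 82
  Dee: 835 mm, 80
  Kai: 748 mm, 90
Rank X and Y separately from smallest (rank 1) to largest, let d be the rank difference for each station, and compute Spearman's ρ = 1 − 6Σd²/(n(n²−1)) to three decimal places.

Ranks of variable 1: 4, 5, 1, 3, 2
Ranks of variable 2: 2, 1, 4, 3, 5
d = r₁ − r₂: 2, 4, -3, 0, -3
d²: 4, 16, 9, 0, 9; Σd² = 38
ρ = 1 − 6·38/(5·24) = 1 − 228/120 = -0.900

-0.900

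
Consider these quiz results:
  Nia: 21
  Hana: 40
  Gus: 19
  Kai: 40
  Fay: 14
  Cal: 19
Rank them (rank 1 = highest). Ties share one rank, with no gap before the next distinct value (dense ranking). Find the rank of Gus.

3

Sorted (descending): 40, 40, 21, 19, 19, 14
The 2 values of 40 share dense rank 1.
The 2 values of 19 share dense rank 3.
Remaining distinct values take the next consecutive integers.
Gus has value 19 → rank 3.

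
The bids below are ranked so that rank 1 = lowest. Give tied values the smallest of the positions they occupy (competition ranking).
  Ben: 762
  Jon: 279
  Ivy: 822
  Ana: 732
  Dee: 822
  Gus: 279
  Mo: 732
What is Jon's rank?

Sorted (ascending): 279, 279, 732, 732, 762, 822, 822
The 2 values of 279 occupy positions 1–2 → each gets rank 1.
The 2 values of 732 occupy positions 3–4 → each gets rank 3.
The 2 values of 822 occupy positions 6–7 → each gets rank 6.
Jon has value 279 → rank 1.

1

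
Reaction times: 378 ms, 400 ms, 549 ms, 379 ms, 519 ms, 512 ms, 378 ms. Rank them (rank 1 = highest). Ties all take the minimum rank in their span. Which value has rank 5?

379

Sorted (descending): 549, 519, 512, 400, 379, 378, 378
The 2 values of 378 occupy positions 6–7 → each gets rank 6.
Rank 5 → value 379.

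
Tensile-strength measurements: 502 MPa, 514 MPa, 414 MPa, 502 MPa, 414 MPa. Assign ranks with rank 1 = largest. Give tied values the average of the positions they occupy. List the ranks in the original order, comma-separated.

Sorted (descending): 514, 502, 502, 414, 414
The 2 values of 502 occupy positions 2–3 → average rank (2+3)/2 = 2.5.
The 2 values of 414 occupy positions 4–5 → average rank (4+5)/2 = 4.5.

2.5, 1, 4.5, 2.5, 4.5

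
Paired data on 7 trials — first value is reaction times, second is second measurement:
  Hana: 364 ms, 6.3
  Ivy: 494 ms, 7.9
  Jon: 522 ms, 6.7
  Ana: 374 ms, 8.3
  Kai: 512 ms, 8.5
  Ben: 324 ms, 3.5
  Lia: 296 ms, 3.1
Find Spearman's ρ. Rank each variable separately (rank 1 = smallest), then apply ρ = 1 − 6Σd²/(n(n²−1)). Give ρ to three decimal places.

0.750

Ranks of variable 1: 3, 5, 7, 4, 6, 2, 1
Ranks of variable 2: 3, 5, 4, 6, 7, 2, 1
d = r₁ − r₂: 0, 0, 3, -2, -1, 0, 0
d²: 0, 0, 9, 4, 1, 0, 0; Σd² = 14
ρ = 1 − 6·14/(7·48) = 1 − 84/336 = 0.750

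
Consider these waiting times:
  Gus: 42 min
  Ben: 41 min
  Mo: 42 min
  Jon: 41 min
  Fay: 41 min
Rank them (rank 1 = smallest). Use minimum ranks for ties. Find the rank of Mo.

4

Sorted (ascending): 41, 41, 41, 42, 42
The 3 values of 41 occupy positions 1–3 → each gets rank 1.
The 2 values of 42 occupy positions 4–5 → each gets rank 4.
Mo has value 42 min → rank 4.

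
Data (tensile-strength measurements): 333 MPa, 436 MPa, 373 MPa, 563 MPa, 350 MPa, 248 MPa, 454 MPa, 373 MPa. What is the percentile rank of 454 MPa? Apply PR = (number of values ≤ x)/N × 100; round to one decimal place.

87.5

N = 8.
Strictly below 454: 6. Equal to 454: 1.
PR = 7/8 × 100 = 87.5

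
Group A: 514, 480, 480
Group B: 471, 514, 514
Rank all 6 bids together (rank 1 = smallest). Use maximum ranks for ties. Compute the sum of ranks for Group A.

12

Sorted (ascending): 471, 480, 480, 514, 514, 514
The 2 values of 480 occupy positions 2–3 → each gets rank 3.
The 3 values of 514 occupy positions 4–6 → each gets rank 6.
Group A values → pooled ranks: 514→6, 480→3, 480→3
Rank sum = 6 + 3 + 3 = 12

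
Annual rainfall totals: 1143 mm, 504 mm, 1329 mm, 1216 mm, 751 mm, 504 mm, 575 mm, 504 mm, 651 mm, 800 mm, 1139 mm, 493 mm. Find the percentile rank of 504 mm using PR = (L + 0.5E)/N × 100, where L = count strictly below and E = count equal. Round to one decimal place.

N = 12.
Strictly below 504: 1. Equal to 504: 3.
PR = (1 + 0.5·3)/12 × 100 = 20.8

20.8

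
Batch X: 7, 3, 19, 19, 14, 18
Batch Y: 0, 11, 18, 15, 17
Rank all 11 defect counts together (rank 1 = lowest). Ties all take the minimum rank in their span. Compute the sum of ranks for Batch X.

38

Sorted (ascending): 0, 3, 7, 11, 14, 15, 17, 18, 18, 19, 19
The 2 values of 18 occupy positions 8–9 → each gets rank 8.
The 2 values of 19 occupy positions 10–11 → each gets rank 10.
Batch X values → pooled ranks: 7→3, 3→2, 19→10, 19→10, 14→5, 18→8
Rank sum = 3 + 2 + 10 + 10 + 5 + 8 = 38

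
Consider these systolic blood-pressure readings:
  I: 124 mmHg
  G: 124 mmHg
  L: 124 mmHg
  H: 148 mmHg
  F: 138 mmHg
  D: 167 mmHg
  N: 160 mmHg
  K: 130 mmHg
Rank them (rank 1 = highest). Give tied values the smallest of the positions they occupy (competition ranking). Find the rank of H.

3

Sorted (descending): 167, 160, 148, 138, 130, 124, 124, 124
The 3 values of 124 occupy positions 6–8 → each gets rank 6.
H has value 148 mmHg → rank 3.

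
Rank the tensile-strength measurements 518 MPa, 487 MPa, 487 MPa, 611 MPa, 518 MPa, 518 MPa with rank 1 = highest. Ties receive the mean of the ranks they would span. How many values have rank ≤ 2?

1

Sorted (descending): 611, 518, 518, 518, 487, 487
The 3 values of 518 occupy positions 2–4 → average rank 3.
The 2 values of 487 occupy positions 5–6 → average rank (5+6)/2 = 5.5.
Ranks ≤ 2: {1} → 1 value.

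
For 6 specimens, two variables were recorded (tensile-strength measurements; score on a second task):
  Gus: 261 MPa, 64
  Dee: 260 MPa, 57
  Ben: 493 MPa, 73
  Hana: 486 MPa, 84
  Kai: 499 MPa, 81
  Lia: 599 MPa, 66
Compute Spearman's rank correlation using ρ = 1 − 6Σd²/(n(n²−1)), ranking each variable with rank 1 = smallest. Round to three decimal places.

Ranks of variable 1: 2, 1, 4, 3, 5, 6
Ranks of variable 2: 2, 1, 4, 6, 5, 3
d = r₁ − r₂: 0, 0, 0, -3, 0, 3
d²: 0, 0, 0, 9, 0, 9; Σd² = 18
ρ = 1 − 6·18/(6·35) = 1 − 108/210 = 0.486

0.486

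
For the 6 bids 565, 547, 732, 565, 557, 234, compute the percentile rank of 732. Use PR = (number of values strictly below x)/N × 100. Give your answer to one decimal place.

83.3

N = 6.
Strictly below 732: 5. Equal to 732: 1.
PR = 5/6 × 100 = 83.3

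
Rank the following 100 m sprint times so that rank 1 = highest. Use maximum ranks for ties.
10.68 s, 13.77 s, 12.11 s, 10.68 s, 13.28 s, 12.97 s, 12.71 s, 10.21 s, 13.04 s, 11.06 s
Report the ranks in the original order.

9, 1, 6, 9, 2, 4, 5, 10, 3, 7

Sorted (descending): 13.77, 13.28, 13.04, 12.97, 12.71, 12.11, 11.06, 10.68, 10.68, 10.21
The 2 values of 10.68 occupy positions 8–9 → each gets rank 9.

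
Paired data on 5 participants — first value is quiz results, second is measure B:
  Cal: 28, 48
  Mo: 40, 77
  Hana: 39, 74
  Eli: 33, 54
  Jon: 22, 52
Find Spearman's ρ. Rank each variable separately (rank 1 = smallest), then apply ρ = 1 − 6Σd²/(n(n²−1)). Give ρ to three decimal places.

Ranks of variable 1: 2, 5, 4, 3, 1
Ranks of variable 2: 1, 5, 4, 3, 2
d = r₁ − r₂: 1, 0, 0, 0, -1
d²: 1, 0, 0, 0, 1; Σd² = 2
ρ = 1 − 6·2/(5·24) = 1 − 12/120 = 0.900

0.900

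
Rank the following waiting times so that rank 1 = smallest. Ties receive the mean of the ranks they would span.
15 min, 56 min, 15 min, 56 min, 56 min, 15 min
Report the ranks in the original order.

Sorted (ascending): 15, 15, 15, 56, 56, 56
The 3 values of 15 occupy positions 1–3 → average rank 2.
The 3 values of 56 occupy positions 4–6 → average rank 5.

2, 5, 2, 5, 5, 2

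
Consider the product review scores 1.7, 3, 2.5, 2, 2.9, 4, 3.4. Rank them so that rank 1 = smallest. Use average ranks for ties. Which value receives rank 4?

Sorted (ascending): 1.7, 2, 2.5, 2.9, 3, 3.4, 4
No ties — each value takes its position as its rank.
Rank 4 → value 2.9.

2.9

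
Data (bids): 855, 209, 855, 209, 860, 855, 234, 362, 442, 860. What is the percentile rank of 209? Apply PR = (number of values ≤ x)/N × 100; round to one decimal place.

N = 10.
Strictly below 209: 0. Equal to 209: 2.
PR = 2/10 × 100 = 20.0

20.0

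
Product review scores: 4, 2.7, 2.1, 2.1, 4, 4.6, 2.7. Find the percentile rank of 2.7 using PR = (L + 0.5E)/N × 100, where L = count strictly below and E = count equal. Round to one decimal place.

N = 7.
Strictly below 2.7: 2. Equal to 2.7: 2.
PR = (2 + 0.5·2)/7 × 100 = 42.9

42.9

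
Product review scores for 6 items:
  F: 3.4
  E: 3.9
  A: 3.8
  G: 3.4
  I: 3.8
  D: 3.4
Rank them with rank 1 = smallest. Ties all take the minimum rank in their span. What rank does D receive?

1

Sorted (ascending): 3.4, 3.4, 3.4, 3.8, 3.8, 3.9
The 3 values of 3.4 occupy positions 1–3 → each gets rank 1.
The 2 values of 3.8 occupy positions 4–5 → each gets rank 4.
D has value 3.4 → rank 1.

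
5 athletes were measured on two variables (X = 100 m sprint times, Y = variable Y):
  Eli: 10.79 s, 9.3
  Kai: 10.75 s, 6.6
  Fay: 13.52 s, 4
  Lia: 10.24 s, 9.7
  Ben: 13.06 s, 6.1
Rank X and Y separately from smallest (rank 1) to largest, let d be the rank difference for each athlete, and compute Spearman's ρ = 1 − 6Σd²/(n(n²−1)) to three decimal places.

Ranks of variable 1: 3, 2, 5, 1, 4
Ranks of variable 2: 4, 3, 1, 5, 2
d = r₁ − r₂: -1, -1, 4, -4, 2
d²: 1, 1, 16, 16, 4; Σd² = 38
ρ = 1 − 6·38/(5·24) = 1 − 228/120 = -0.900

-0.900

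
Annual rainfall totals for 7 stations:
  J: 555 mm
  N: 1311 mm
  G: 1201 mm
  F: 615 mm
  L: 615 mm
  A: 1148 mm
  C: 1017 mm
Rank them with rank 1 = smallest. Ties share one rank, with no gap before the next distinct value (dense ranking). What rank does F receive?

2

Sorted (ascending): 555, 615, 615, 1017, 1148, 1201, 1311
The 2 values of 615 share dense rank 2.
Remaining distinct values take the next consecutive integers.
F has value 615 mm → rank 2.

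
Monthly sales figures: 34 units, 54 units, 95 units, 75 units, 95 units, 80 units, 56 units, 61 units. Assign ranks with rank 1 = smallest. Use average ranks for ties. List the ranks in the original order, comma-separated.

1, 2, 7.5, 5, 7.5, 6, 3, 4

Sorted (ascending): 34, 54, 56, 61, 75, 80, 95, 95
The 2 values of 95 occupy positions 7–8 → average rank (7+8)/2 = 7.5.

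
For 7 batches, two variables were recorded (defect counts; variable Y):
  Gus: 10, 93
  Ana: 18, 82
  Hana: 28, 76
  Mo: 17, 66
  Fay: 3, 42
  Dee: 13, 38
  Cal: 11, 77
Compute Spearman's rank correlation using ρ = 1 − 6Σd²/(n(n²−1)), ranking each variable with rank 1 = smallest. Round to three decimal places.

0.071

Ranks of variable 1: 2, 6, 7, 5, 1, 4, 3
Ranks of variable 2: 7, 6, 4, 3, 2, 1, 5
d = r₁ − r₂: -5, 0, 3, 2, -1, 3, -2
d²: 25, 0, 9, 4, 1, 9, 4; Σd² = 52
ρ = 1 − 6·52/(7·48) = 1 − 312/336 = 0.071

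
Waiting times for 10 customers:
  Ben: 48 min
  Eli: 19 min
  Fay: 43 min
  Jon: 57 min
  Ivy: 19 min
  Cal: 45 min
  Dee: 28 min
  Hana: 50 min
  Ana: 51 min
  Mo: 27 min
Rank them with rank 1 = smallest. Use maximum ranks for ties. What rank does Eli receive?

2

Sorted (ascending): 19, 19, 27, 28, 43, 45, 48, 50, 51, 57
The 2 values of 19 occupy positions 1–2 → each gets rank 2.
Eli has value 19 min → rank 2.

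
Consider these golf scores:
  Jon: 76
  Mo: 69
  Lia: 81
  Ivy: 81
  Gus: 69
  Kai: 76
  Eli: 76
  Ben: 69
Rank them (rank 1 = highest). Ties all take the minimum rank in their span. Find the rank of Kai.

3

Sorted (descending): 81, 81, 76, 76, 76, 69, 69, 69
The 2 values of 81 occupy positions 1–2 → each gets rank 1.
The 3 values of 76 occupy positions 3–5 → each gets rank 3.
The 3 values of 69 occupy positions 6–8 → each gets rank 6.
Kai has value 76 → rank 3.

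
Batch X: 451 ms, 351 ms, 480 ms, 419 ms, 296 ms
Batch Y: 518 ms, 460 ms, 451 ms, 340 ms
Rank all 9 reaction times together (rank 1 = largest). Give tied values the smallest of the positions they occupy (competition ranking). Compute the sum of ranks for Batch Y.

16

Sorted (descending): 518, 480, 460, 451, 451, 419, 351, 340, 296
The 2 values of 451 occupy positions 4–5 → each gets rank 4.
Batch Y values → pooled ranks: 518→1, 460→3, 451→4, 340→8
Rank sum = 1 + 3 + 4 + 8 = 16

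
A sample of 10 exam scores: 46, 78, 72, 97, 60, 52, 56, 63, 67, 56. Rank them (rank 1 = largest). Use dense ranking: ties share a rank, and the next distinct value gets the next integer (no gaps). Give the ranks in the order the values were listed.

Sorted (descending): 97, 78, 72, 67, 63, 60, 56, 56, 52, 46
The 2 values of 56 share dense rank 7.
Remaining distinct values take the next consecutive integers.

9, 2, 3, 1, 6, 8, 7, 5, 4, 7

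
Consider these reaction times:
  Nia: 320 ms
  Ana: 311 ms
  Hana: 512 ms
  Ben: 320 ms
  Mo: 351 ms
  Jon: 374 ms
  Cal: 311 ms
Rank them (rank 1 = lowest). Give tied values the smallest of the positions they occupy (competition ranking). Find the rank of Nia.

3

Sorted (ascending): 311, 311, 320, 320, 351, 374, 512
The 2 values of 311 occupy positions 1–2 → each gets rank 1.
The 2 values of 320 occupy positions 3–4 → each gets rank 3.
Nia has value 320 ms → rank 3.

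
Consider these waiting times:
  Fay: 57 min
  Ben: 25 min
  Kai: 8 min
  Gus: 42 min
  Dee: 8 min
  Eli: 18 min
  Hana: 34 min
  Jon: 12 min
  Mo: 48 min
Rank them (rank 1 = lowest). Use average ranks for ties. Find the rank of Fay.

Sorted (ascending): 8, 8, 12, 18, 25, 34, 42, 48, 57
The 2 values of 8 occupy positions 1–2 → average rank (1+2)/2 = 1.5.
Fay has value 57 min → rank 9.

9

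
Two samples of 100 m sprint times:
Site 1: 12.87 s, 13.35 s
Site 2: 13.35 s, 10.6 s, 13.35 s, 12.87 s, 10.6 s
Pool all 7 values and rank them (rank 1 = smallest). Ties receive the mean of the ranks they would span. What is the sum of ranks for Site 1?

Sorted (ascending): 10.6, 10.6, 12.87, 12.87, 13.35, 13.35, 13.35
The 2 values of 10.6 occupy positions 1–2 → average rank (1+2)/2 = 1.5.
The 2 values of 12.87 occupy positions 3–4 → average rank (3+4)/2 = 3.5.
The 3 values of 13.35 occupy positions 5–7 → average rank 6.
Site 1 values → pooled ranks: 12.87→3.5, 13.35→6
Rank sum = 3.5 + 6 = 9.5

9.5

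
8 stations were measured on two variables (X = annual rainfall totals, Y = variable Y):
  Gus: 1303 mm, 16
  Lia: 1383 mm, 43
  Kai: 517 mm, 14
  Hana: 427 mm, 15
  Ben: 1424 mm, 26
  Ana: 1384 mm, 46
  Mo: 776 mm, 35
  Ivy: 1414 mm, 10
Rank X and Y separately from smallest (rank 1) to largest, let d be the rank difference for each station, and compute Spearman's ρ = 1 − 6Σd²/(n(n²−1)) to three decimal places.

Ranks of variable 1: 4, 5, 2, 1, 8, 6, 3, 7
Ranks of variable 2: 4, 7, 2, 3, 5, 8, 6, 1
d = r₁ − r₂: 0, -2, 0, -2, 3, -2, -3, 6
d²: 0, 4, 0, 4, 9, 4, 9, 36; Σd² = 66
ρ = 1 − 6·66/(8·63) = 1 − 396/504 = 0.214

0.214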